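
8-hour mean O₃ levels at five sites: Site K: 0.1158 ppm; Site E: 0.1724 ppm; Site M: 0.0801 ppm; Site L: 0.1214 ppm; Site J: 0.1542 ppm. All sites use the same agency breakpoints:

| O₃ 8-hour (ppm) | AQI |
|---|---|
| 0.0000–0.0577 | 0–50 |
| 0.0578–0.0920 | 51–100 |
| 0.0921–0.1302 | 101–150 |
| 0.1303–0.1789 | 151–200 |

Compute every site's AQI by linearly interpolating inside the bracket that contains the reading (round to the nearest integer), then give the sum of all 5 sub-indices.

Site K 0.1158: bracket 0.0921–0.1302 → index 101–150; slope 49/0.0381, offset 0.0237.
AQI = 101 + 49/0.0381·0.0237 ≈ 131.48 ⇒ 131.
Site E 0.1724: bracket 0.1303–0.1789 → index 151–200; slope 49/0.0486, offset 0.0421.
AQI = 151 + 49/0.0486·0.0421 ≈ 193.45 ⇒ 193.
Site M: row 0.0578–0.0920 (AQI 51–100). (100−51)·(0.0801−0.0578)/(0.0920−0.0578) + 51 = 49·0.0223/0.0342 + 51 ≈ 82.95 → 83.
Site L: 0.1214 lies in 0.0921–0.1302, so I_lo=101, I_hi=150, C_lo=0.0921, C_hi=0.1302.
(150−101)/(0.1302−0.0921) × (0.1214−0.0921) + 101 = 49/0.0381 × 0.0293 + 101 ≈ 138.68 → 139.
Site J: 0.1542 lies in 0.1303–0.1789, so I_lo=151, I_hi=200, C_lo=0.1303, C_hi=0.1789.
(200−151)/(0.1789−0.1303) × (0.1542−0.1303) + 151 = 49/0.0486 × 0.0239 + 151 ≈ 175.10 → 175.
AQIs: Site K=131, Site E=193, Site M=83, Site L=139, Site J=175. Sum = 131 + 193 + 83 + 139 + 175 = 721.

721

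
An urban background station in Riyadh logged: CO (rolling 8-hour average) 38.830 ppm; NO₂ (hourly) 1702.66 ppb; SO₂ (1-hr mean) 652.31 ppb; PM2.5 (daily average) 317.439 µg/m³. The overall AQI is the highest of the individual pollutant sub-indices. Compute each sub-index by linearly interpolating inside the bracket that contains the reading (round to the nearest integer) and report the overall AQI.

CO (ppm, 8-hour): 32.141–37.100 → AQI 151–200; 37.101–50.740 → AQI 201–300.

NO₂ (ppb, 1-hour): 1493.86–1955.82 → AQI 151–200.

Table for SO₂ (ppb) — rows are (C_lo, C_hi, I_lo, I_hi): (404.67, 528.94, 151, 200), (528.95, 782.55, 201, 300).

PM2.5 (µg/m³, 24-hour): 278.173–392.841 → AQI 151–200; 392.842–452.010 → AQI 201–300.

CO: 38.830 ∈ [37.101, 50.740] ↔ index [201, 300].
201 + (38.830−37.101)·(300−201)/(50.740−37.101) = 201 + 1.729·99/13.639 ≈ 213.55, so AQI = 214.
NO₂: 1702.66 lies in 1493.86–1955.82, so I_lo=151, I_hi=200, C_lo=1493.86, C_hi=1955.82.
(200−151)/(1955.82−1493.86) × (1702.66−1493.86) + 151 = 49/461.96 × 208.80 + 151 ≈ 173.15 → 173.
SO₂: 652.31 ∈ [528.95, 782.55] ↔ index [201, 300].
201 + (652.31−528.95)·(300−201)/(782.55−528.95) = 201 + 123.36·99/253.60 ≈ 249.16, so AQI = 249.
PM2.5: 317.439 lies in 278.173–392.841, so I_lo=151, I_hi=200, C_lo=278.173, C_hi=392.841.
(200−151)/(392.841−278.173) × (317.439−278.173) + 151 = 49/114.668 × 39.266 + 151 ≈ 167.78 → 168.
Sub-indices: CO→214, NO₂→173, SO₂→249, PM2.5→168. Overall AQI = max = 249; dominant pollutant is SO₂.

249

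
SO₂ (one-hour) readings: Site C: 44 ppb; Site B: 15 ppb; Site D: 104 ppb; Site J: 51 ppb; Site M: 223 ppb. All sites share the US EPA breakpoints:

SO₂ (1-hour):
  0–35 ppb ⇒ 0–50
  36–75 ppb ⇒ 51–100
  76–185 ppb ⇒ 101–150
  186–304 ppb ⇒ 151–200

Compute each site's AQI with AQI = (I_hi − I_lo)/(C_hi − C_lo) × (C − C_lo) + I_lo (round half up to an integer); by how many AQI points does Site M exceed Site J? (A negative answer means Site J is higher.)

96

Site C: 44 lies in 36–75, so I_lo=51, I_hi=100, C_lo=36, C_hi=75.
(100−51)/(75−36) × (44−36) + 51 = 49/39 × 8 + 51 ≈ 61.05 → 61.
Site B: row 0–35 (AQI 0–50). (50−0)·(15−0)/(35−0) + 0 = 50·15/35 + 0 ≈ 21.43 → 21.
Site D 104: bracket 76–185 → index 101–150; slope 49/109, offset 28.
AQI = 101 + 49/109·28 ≈ 113.59 ⇒ 114.
Site J: 51 ∈ [36, 75] ↔ index [51, 100].
51 + (51−36)·(100−51)/(75−36) = 51 + 15·49/39 ≈ 69.85, so AQI = 70.
Site M: row 186–304 (AQI 151–200). (200−151)·(223−186)/(304−186) + 151 = 49·37/118 + 151 ≈ 166.36 → 166.
AQIs: Site C=61, Site B=21, Site D=114, Site J=70, Site M=166. Site M (166) − Site J (70) = 96.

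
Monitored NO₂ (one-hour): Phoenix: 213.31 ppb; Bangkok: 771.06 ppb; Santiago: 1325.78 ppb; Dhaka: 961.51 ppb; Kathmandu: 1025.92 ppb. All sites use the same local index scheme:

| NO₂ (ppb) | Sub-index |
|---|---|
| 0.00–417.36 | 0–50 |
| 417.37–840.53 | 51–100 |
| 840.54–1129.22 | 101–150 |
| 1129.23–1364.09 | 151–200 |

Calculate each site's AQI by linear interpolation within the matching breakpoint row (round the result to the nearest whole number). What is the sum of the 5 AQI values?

564

Phoenix: 213.31 lies in 0.00–417.36, so I_lo=0, I_hi=50, C_lo=0.00, C_hi=417.36.
(50−0)/(417.36−0.00) × (213.31−0.00) + 0 = 50/417.36 × 213.31 + 0 ≈ 25.55 → 26.
Bangkok: row 417.37–840.53 (AQI 51–100). (100−51)·(771.06−417.37)/(840.53−417.37) + 51 = 49·353.69/423.16 + 51 ≈ 91.96 → 92.
Santiago: 1325.78 ∈ [1129.23, 1364.09] ↔ index [151, 200].
151 + (1325.78−1129.23)·(200−151)/(1364.09−1129.23) = 151 + 196.55·49/234.86 ≈ 192.01, so AQI = 192.
Dhaka: 961.51 lies in 840.54–1129.22, so I_lo=101, I_hi=150, C_lo=840.54, C_hi=1129.22.
(150−101)/(1129.22−840.54) × (961.51−840.54) + 101 = 49/288.68 × 120.97 + 101 ≈ 121.53 → 122.
Kathmandu 1025.92: bracket 840.54–1129.22 → index 101–150; slope 49/288.68, offset 185.38.
AQI = 101 + 49/288.68·185.38 ≈ 132.47 ⇒ 132.
AQIs: Phoenix=26, Bangkok=92, Santiago=192, Dhaka=122, Kathmandu=132. Sum = 26 + 92 + 192 + 122 + 132 = 564.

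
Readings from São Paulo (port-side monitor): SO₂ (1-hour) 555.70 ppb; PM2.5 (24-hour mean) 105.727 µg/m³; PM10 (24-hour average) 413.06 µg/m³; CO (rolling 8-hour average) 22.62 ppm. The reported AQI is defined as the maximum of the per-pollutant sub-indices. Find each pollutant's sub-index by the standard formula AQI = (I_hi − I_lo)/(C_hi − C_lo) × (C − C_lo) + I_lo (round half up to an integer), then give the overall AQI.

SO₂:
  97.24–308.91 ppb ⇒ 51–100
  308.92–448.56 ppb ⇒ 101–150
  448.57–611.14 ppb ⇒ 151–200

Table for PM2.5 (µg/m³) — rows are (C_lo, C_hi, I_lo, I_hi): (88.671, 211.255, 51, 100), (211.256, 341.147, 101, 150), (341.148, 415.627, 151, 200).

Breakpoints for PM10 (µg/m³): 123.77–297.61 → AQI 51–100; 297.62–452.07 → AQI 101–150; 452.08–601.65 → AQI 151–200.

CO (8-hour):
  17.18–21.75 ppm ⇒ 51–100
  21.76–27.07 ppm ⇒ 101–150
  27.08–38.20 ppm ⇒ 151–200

183

SO₂: 555.70 lies in 448.57–611.14, so I_lo=151, I_hi=200, C_lo=448.57, C_hi=611.14.
(200−151)/(611.14−448.57) × (555.70−448.57) + 151 = 49/162.57 × 107.13 + 151 ≈ 183.29 → 183.
PM2.5: 105.727 ∈ [88.671, 211.255] ↔ index [51, 100].
51 + (105.727−88.671)·(100−51)/(211.255−88.671) = 51 + 17.056·49/122.584 ≈ 57.82, so AQI = 58.
PM10: 413.06 lies in 297.62–452.07, so I_lo=101, I_hi=150, C_lo=297.62, C_hi=452.07.
(150−101)/(452.07−297.62) × (413.06−297.62) + 101 = 49/154.45 × 115.44 + 101 ≈ 137.62 → 138.
CO: 22.62 ∈ [21.76, 27.07] ↔ index [101, 150].
101 + (22.62−21.76)·(150−101)/(27.07−21.76) = 101 + 0.86·49/5.31 ≈ 108.94, so AQI = 109.
Sub-indices: SO₂→183, PM2.5→58, PM10→138, CO→109. Overall AQI = max = 183; dominant pollutant is SO₂.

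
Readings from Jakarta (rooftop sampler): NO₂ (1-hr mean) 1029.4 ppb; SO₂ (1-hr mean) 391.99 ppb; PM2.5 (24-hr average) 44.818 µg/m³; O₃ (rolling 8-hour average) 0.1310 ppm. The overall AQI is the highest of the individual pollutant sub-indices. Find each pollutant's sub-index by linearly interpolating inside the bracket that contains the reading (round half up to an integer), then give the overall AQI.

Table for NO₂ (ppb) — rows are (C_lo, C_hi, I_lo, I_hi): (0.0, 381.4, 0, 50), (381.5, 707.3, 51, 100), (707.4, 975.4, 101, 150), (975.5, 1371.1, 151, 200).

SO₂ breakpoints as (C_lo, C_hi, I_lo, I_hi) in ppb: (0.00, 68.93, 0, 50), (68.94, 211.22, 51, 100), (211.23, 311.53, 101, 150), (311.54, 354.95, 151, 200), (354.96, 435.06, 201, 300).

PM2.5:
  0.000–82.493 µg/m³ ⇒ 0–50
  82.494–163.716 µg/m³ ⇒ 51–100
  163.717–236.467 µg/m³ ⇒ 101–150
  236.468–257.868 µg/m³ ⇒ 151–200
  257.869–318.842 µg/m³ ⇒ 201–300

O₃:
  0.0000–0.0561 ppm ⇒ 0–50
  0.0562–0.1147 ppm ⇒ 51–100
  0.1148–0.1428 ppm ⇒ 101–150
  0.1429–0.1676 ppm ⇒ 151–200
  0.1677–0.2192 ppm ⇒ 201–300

247

NO₂ 1029.4: bracket 975.5–1371.1 → index 151–200; slope 49/395.6, offset 53.9.
AQI = 151 + 49/395.6·53.9 ≈ 157.68 ⇒ 158.
SO₂: row 354.96–435.06 (AQI 201–300). (300−201)·(391.99−354.96)/(435.06−354.96) + 201 = 99·37.03/80.10 + 201 ≈ 246.77 → 247.
PM2.5 44.818: bracket 0.000–82.493 → index 0–50; slope 50/82.493, offset 44.818.
AQI = 0 + 50/82.493·44.818 ≈ 27.16 ⇒ 27.
O₃: 0.1310 lies in 0.1148–0.1428, so I_lo=101, I_hi=150, C_lo=0.1148, C_hi=0.1428.
(150−101)/(0.1428−0.1148) × (0.1310−0.1148) + 101 = 49/0.0280 × 0.0162 + 101 ≈ 129.35 → 129.
Sub-indices: NO₂→158, SO₂→247, PM2.5→27, O₃→129. Overall AQI = max = 247; dominant pollutant is SO₂.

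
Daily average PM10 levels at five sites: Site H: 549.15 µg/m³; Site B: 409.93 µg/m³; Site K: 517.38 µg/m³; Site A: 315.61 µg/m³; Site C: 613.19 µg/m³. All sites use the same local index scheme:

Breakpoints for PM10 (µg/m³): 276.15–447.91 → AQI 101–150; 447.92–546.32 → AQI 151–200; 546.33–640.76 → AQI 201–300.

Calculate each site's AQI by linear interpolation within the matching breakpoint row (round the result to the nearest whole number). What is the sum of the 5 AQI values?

Site H: row 546.33–640.76 (AQI 201–300). (300−201)·(549.15−546.33)/(640.76−546.33) + 201 = 99·2.82/94.43 + 201 ≈ 203.96 → 204.
Site B: 409.93 ∈ [276.15, 447.91] ↔ index [101, 150].
101 + (409.93−276.15)·(150−101)/(447.91−276.15) = 101 + 133.78·49/171.76 ≈ 139.16, so AQI = 139.
Site K: 517.38 lies in 447.92–546.32, so I_lo=151, I_hi=200, C_lo=447.92, C_hi=546.32.
(200−151)/(546.32−447.92) × (517.38−447.92) + 151 = 49/98.40 × 69.46 + 151 ≈ 185.59 → 186.
Site A: row 276.15–447.91 (AQI 101–150). (150−101)·(315.61−276.15)/(447.91−276.15) + 101 = 49·39.46/171.76 + 101 ≈ 112.26 → 112.
Site C: row 546.33–640.76 (AQI 201–300). (300−201)·(613.19−546.33)/(640.76−546.33) + 201 = 99·66.86/94.43 + 201 ≈ 271.10 → 271.
AQIs: Site H=204, Site B=139, Site K=186, Site A=112, Site C=271. Sum = 204 + 139 + 186 + 112 + 271 = 912.

912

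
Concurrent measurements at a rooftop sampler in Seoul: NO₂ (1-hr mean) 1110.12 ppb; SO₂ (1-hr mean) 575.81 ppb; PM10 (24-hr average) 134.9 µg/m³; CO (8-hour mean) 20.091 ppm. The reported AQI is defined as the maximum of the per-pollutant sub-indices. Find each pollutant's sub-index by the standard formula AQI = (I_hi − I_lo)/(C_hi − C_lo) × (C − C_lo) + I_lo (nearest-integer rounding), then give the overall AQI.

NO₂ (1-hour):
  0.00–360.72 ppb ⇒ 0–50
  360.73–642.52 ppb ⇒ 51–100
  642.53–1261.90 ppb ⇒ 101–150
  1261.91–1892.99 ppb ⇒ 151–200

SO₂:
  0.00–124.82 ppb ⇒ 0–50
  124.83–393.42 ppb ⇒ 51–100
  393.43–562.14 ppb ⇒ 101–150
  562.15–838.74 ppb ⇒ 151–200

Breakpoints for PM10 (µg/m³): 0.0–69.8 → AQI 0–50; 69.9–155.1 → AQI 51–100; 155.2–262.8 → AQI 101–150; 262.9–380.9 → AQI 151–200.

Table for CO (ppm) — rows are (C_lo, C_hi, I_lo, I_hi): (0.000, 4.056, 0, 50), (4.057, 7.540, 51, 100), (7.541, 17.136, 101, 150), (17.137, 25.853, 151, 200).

NO₂ 1110.12: bracket 642.53–1261.90 → index 101–150; slope 49/619.37, offset 467.59.
AQI = 101 + 49/619.37·467.59 ≈ 137.99 ⇒ 138.
SO₂: 575.81 ∈ [562.15, 838.74] ↔ index [151, 200].
151 + (575.81−562.15)·(200−151)/(838.74−562.15) = 151 + 13.66·49/276.59 ≈ 153.42, so AQI = 153.
PM10 134.9: bracket 69.9–155.1 → index 51–100; slope 49/85.2, offset 65.0.
AQI = 51 + 49/85.2·65.0 ≈ 88.38 ⇒ 88.
CO: 20.091 ∈ [17.137, 25.853] ↔ index [151, 200].
151 + (20.091−17.137)·(200−151)/(25.853−17.137) = 151 + 2.954·49/8.716 ≈ 167.61, so AQI = 168.
Sub-indices: NO₂→138, SO₂→153, PM10→88, CO→168. Overall AQI = max = 168; dominant pollutant is CO.

168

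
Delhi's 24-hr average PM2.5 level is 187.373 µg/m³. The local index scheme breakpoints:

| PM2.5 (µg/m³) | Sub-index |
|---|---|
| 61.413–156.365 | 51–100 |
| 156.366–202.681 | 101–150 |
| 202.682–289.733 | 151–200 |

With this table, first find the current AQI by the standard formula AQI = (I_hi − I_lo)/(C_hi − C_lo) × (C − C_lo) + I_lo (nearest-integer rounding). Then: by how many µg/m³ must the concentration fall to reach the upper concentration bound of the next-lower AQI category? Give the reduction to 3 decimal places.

PM2.5 187.373: bracket 156.366–202.681 → index 101–150; slope 49/46.315, offset 31.007.
AQI = 101 + 49/46.315·31.007 ≈ 133.80 ⇒ 134.
Current AQI 134 is in the Unhealthy for Sensitive Groups range (101–150). The next-lower category tops out at AQI 100, whose upper concentration bound is 156.365 µg/m³.
Reduction needed = 187.373 − 156.365 = 31.008 µg/m³.

31.008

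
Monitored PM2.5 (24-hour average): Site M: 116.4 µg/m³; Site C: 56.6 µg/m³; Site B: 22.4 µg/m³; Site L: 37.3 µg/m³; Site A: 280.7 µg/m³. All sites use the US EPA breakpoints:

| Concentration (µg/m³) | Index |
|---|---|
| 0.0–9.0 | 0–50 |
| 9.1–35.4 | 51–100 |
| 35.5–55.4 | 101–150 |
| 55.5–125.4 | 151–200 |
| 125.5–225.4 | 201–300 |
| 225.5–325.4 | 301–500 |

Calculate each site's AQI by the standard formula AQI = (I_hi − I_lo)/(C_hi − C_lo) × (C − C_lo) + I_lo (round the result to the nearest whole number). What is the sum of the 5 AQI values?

938

Site M: 116.4 ∈ [55.5, 125.4] ↔ index [151, 200].
151 + (116.4−55.5)·(200−151)/(125.4−55.5) = 151 + 60.9·49/69.9 ≈ 193.69, so AQI = 194.
Site C: 56.6 lies in 55.5–125.4, so I_lo=151, I_hi=200, C_lo=55.5, C_hi=125.4.
(200−151)/(125.4−55.5) × (56.6−55.5) + 151 = 49/69.9 × 1.1 + 151 ≈ 151.77 → 152.
Site B: row 9.1–35.4 (AQI 51–100). (100−51)·(22.4−9.1)/(35.4−9.1) + 51 = 49·13.3/26.3 + 51 ≈ 75.78 → 76.
Site L: row 35.5–55.4 (AQI 101–150). (150−101)·(37.3−35.5)/(55.4−35.5) + 101 = 49·1.8/19.9 + 101 ≈ 105.43 → 105.
Site A: 280.7 lies in 225.5–325.4, so I_lo=301, I_hi=500, C_lo=225.5, C_hi=325.4.
(500−301)/(325.4−225.5) × (280.7−225.5) + 301 = 199/99.9 × 55.2 + 301 ≈ 410.96 → 411.
AQIs: Site M=194, Site C=152, Site B=76, Site L=105, Site A=411. Sum = 194 + 152 + 76 + 105 + 411 = 938.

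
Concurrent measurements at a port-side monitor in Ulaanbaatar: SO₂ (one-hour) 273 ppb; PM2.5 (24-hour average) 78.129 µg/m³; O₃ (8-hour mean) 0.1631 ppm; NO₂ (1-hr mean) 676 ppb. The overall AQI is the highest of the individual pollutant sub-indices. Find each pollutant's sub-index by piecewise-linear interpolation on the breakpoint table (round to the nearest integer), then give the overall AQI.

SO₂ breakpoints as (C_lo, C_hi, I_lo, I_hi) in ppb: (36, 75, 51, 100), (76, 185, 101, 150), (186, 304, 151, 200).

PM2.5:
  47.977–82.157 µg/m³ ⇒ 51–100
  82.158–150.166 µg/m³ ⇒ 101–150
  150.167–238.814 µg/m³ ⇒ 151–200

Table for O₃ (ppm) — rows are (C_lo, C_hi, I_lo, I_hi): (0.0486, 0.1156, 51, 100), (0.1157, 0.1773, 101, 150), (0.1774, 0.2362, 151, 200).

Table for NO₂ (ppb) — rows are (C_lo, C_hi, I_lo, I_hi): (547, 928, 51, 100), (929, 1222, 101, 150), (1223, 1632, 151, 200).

187

SO₂: row 186–304 (AQI 151–200). (200−151)·(273−186)/(304−186) + 151 = 49·87/118 + 151 ≈ 187.13 → 187.
PM2.5: row 47.977–82.157 (AQI 51–100). (100−51)·(78.129−47.977)/(82.157−47.977) + 51 = 49·30.152/34.180 + 51 ≈ 94.23 → 94.
O₃ 0.1631: bracket 0.1157–0.1773 → index 101–150; slope 49/0.0616, offset 0.0474.
AQI = 101 + 49/0.0616·0.0474 ≈ 138.70 ⇒ 139.
NO₂: 676 ∈ [547, 928] ↔ index [51, 100].
51 + (676−547)·(100−51)/(928−547) = 51 + 129·49/381 ≈ 67.59, so AQI = 68.
Sub-indices: SO₂→187, PM2.5→94, O₃→139, NO₂→68. Overall AQI = max = 187; dominant pollutant is SO₂.
AQI 187: Unhealthy.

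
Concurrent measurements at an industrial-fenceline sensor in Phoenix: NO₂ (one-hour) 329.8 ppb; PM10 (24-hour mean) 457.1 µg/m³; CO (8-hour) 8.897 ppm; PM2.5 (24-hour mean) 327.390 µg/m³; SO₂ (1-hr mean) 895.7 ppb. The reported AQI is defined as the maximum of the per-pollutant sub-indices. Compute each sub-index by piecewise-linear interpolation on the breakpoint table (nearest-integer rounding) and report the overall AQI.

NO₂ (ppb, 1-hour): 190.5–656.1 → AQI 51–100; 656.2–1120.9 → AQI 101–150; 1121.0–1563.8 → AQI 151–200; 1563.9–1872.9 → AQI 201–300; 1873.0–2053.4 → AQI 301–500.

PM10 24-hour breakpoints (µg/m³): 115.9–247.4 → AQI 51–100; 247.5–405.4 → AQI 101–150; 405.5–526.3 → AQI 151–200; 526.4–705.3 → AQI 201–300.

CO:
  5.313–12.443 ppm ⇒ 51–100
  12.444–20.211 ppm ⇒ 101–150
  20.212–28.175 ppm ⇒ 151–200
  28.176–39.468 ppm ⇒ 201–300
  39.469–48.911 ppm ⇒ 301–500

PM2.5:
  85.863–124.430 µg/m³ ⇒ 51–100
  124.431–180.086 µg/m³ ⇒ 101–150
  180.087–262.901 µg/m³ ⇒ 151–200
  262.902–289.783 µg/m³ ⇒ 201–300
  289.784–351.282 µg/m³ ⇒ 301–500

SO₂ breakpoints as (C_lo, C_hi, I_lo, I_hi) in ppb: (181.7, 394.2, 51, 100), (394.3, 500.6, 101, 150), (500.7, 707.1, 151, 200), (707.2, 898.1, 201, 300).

NO₂: 329.8 ∈ [190.5, 656.1] ↔ index [51, 100].
51 + (329.8−190.5)·(100−51)/(656.1−190.5) = 51 + 139.3·49/465.6 ≈ 65.66, so AQI = 66.
PM10: row 405.5–526.3 (AQI 151–200). (200−151)·(457.1−405.5)/(526.3−405.5) + 151 = 49·51.6/120.8 + 151 ≈ 171.93 → 172.
CO: row 5.313–12.443 (AQI 51–100). (100−51)·(8.897−5.313)/(12.443−5.313) + 51 = 49·3.584/7.130 + 51 ≈ 75.63 → 76.
PM2.5: row 289.784–351.282 (AQI 301–500). (500−301)·(327.390−289.784)/(351.282−289.784) + 301 = 199·37.606/61.498 + 301 ≈ 422.69 → 423.
SO₂ 895.7: bracket 707.2–898.1 → index 201–300; slope 99/190.9, offset 188.5.
AQI = 201 + 99/190.9·188.5 ≈ 298.76 ⇒ 299.
Sub-indices: NO₂→66, PM10→172, CO→76, PM2.5→423, SO₂→299. Overall AQI = max = 423; dominant pollutant is PM2.5.

423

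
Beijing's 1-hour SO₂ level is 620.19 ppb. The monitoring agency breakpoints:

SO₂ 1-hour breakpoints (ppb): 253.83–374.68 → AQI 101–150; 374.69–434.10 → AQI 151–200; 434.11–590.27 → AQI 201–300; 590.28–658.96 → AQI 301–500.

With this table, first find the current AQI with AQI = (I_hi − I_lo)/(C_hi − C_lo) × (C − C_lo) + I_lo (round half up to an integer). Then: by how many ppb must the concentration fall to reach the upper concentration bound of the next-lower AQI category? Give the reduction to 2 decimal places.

29.92

SO₂: 620.19 ∈ [590.28, 658.96] ↔ index [301, 500].
301 + (620.19−590.28)·(500−301)/(658.96−590.28) = 301 + 29.91·199/68.68 ≈ 387.66, so AQI = 388.
Current AQI 388 is in the Hazardous range (301–500). The next-lower category tops out at AQI 300, whose upper concentration bound is 590.27 ppb.
Reduction needed = 620.19 − 590.27 = 29.92 ppb.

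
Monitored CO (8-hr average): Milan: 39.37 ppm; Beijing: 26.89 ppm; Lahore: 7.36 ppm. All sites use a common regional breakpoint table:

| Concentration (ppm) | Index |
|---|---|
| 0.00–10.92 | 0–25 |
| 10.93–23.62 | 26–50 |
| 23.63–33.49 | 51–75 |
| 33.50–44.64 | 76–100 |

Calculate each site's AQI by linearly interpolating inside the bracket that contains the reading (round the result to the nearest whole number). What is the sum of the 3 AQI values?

165

Milan: 39.37 ∈ [33.50, 44.64] ↔ index [76, 100].
76 + (39.37−33.50)·(100−76)/(44.64−33.50) = 76 + 5.87·24/11.14 ≈ 88.65, so AQI = 89.
Beijing: 26.89 ∈ [23.63, 33.49] ↔ index [51, 75].
51 + (26.89−23.63)·(75−51)/(33.49−23.63) = 51 + 3.26·24/9.86 ≈ 58.94, so AQI = 59.
Lahore: 7.36 lies in 0.00–10.92, so I_lo=0, I_hi=25, C_lo=0.00, C_hi=10.92.
(25−0)/(10.92−0.00) × (7.36−0.00) + 0 = 25/10.92 × 7.36 + 0 ≈ 16.85 → 17.
AQIs: Milan=89, Beijing=59, Lahore=17. Sum = 89 + 59 + 17 = 165.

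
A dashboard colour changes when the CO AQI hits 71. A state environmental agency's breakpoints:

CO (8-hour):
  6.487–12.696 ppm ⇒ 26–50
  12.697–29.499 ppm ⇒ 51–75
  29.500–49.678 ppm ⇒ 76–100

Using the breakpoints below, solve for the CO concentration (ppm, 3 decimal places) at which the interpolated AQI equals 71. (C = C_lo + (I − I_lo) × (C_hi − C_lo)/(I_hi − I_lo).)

AQI 71 lies in the 51–75 band, which corresponds to 12.697–29.499 ppm.
C = 12.697 + (71−51)×(29.499−12.697)/(75−51) = 12.697 + 20×16.802/24 ≈ 26.69867 ppm → 26.699 ppm to 3 dp.

26.699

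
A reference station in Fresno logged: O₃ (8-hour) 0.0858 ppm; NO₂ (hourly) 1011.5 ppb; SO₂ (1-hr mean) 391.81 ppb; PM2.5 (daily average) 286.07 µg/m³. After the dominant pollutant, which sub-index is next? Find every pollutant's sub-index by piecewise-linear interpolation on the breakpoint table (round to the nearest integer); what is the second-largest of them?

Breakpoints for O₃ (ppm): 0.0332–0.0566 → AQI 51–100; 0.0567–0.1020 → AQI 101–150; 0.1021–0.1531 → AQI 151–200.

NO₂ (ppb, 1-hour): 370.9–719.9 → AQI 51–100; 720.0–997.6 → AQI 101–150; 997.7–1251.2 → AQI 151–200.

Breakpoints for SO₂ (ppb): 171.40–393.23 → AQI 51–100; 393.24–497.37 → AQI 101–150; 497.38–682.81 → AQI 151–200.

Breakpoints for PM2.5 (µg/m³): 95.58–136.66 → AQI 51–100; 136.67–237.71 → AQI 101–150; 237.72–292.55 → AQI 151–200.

O₃ 0.0858: bracket 0.0567–0.1020 → index 101–150; slope 49/0.0453, offset 0.0291.
AQI = 101 + 49/0.0453·0.0291 ≈ 132.48 ⇒ 132.
NO₂ 1011.5: bracket 997.7–1251.2 → index 151–200; slope 49/253.5, offset 13.8.
AQI = 151 + 49/253.5·13.8 ≈ 153.67 ⇒ 154.
SO₂: row 171.40–393.23 (AQI 51–100). (100−51)·(391.81−171.40)/(393.23−171.40) + 51 = 49·220.41/221.83 + 51 ≈ 99.69 → 100.
PM2.5: 286.07 lies in 237.72–292.55, so I_lo=151, I_hi=200, C_lo=237.72, C_hi=292.55.
(200−151)/(292.55−237.72) × (286.07−237.72) + 151 = 49/54.83 × 48.35 + 151 ≈ 194.21 → 194.
Sub-indices: O₃→132, NO₂→154, SO₂→100, PM2.5→194. Ranked high→low: 194, 154, 132, 100. Second-highest sub-index = 154.

154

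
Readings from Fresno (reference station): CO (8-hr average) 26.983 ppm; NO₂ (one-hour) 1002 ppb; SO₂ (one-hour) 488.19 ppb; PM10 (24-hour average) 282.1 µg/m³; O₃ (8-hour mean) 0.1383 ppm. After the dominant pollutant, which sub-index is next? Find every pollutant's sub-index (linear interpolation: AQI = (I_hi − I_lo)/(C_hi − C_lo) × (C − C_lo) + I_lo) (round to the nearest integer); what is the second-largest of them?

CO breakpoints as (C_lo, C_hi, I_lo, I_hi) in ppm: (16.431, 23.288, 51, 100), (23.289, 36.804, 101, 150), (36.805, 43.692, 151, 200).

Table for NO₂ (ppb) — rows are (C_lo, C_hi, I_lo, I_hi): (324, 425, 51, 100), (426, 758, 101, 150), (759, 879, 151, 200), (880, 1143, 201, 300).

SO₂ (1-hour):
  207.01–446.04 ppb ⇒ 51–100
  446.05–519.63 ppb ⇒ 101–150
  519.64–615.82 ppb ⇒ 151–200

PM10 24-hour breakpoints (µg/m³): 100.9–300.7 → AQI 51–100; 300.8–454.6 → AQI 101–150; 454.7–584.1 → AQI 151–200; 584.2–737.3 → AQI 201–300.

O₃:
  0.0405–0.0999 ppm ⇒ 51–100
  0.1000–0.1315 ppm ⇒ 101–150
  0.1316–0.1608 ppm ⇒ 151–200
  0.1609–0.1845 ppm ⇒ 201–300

162

CO 26.983: bracket 23.289–36.804 → index 101–150; slope 49/13.515, offset 3.694.
AQI = 101 + 49/13.515·3.694 ≈ 114.39 ⇒ 114.
NO₂: 1002 ∈ [880, 1143] ↔ index [201, 300].
201 + (1002−880)·(300−201)/(1143−880) = 201 + 122·99/263 ≈ 246.92, so AQI = 247.
SO₂: row 446.05–519.63 (AQI 101–150). (150−101)·(488.19−446.05)/(519.63−446.05) + 101 = 49·42.14/73.58 + 101 ≈ 129.06 → 129.
PM10 282.1: bracket 100.9–300.7 → index 51–100; slope 49/199.8, offset 181.2.
AQI = 51 + 49/199.8·181.2 ≈ 95.44 ⇒ 95.
O₃: 0.1383 ∈ [0.1316, 0.1608] ↔ index [151, 200].
151 + (0.1383−0.1316)·(200−151)/(0.1608−0.1316) = 151 + 0.0067·49/0.0292 ≈ 162.24, so AQI = 162.
Sub-indices: CO→114, NO₂→247, SO₂→129, PM10→95, O₃→162. Ranked high→low: 247, 162, 129, 114, 95. Second-highest sub-index = 162.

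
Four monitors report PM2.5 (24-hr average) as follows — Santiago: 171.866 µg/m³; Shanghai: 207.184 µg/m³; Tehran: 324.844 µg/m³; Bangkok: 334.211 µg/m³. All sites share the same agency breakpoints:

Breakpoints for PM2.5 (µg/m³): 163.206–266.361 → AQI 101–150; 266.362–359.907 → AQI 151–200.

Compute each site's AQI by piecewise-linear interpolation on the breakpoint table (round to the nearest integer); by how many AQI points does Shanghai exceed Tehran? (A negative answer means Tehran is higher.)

-60

Santiago: 171.866 lies in 163.206–266.361, so I_lo=101, I_hi=150, C_lo=163.206, C_hi=266.361.
(150−101)/(266.361−163.206) × (171.866−163.206) + 101 = 49/103.155 × 8.660 + 101 ≈ 105.11 → 105.
Shanghai: 207.184 ∈ [163.206, 266.361] ↔ index [101, 150].
101 + (207.184−163.206)·(150−101)/(266.361−163.206) = 101 + 43.978·49/103.155 ≈ 121.89, so AQI = 122.
Tehran: row 266.362–359.907 (AQI 151–200). (200−151)·(324.844−266.362)/(359.907−266.362) + 151 = 49·58.482/93.545 + 151 ≈ 181.63 → 182.
Bangkok: row 266.362–359.907 (AQI 151–200). (200−151)·(334.211−266.362)/(359.907−266.362) + 151 = 49·67.849/93.545 + 151 ≈ 186.54 → 187.
AQIs: Santiago=105, Shanghai=122, Tehran=182, Bangkok=187. Shanghai (122) − Tehran (182) = -60.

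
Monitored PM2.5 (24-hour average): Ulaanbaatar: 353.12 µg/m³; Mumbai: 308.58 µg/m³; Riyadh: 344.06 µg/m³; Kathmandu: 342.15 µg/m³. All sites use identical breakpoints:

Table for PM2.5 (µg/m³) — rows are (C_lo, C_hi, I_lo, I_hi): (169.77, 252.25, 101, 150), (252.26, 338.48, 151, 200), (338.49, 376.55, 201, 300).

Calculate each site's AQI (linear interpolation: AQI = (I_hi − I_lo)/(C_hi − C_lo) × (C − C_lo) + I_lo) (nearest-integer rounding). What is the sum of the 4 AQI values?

Ulaanbaatar 353.12: bracket 338.49–376.55 → index 201–300; slope 99/38.06, offset 14.63.
AQI = 201 + 99/38.06·14.63 ≈ 239.05 ⇒ 239.
Mumbai 308.58: bracket 252.26–338.48 → index 151–200; slope 49/86.22, offset 56.32.
AQI = 151 + 49/86.22·56.32 ≈ 183.01 ⇒ 183.
Riyadh: 344.06 lies in 338.49–376.55, so I_lo=201, I_hi=300, C_lo=338.49, C_hi=376.55.
(300−201)/(376.55−338.49) × (344.06−338.49) + 201 = 99/38.06 × 5.57 + 201 ≈ 215.49 → 215.
Kathmandu: row 338.49–376.55 (AQI 201–300). (300−201)·(342.15−338.49)/(376.55−338.49) + 201 = 99·3.66/38.06 + 201 ≈ 210.52 → 211.
AQIs: Ulaanbaatar=239, Mumbai=183, Riyadh=215, Kathmandu=211. Sum = 239 + 183 + 215 + 211 = 848.

848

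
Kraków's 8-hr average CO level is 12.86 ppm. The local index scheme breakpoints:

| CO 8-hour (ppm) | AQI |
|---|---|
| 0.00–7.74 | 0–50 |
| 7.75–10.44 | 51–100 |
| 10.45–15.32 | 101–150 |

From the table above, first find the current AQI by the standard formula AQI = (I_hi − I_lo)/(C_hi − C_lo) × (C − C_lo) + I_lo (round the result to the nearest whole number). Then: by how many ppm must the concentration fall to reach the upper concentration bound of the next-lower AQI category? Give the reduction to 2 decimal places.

CO 12.86: bracket 10.45–15.32 → index 101–150; slope 49/4.87, offset 2.41.
AQI = 101 + 49/4.87·2.41 ≈ 125.25 ⇒ 125.
Current AQI 125 is in the Unhealthy for Sensitive Groups range (101–150). The next-lower category tops out at AQI 100, whose upper concentration bound is 10.44 ppm.
Reduction needed = 12.86 − 10.44 = 2.42 ppm.

2.42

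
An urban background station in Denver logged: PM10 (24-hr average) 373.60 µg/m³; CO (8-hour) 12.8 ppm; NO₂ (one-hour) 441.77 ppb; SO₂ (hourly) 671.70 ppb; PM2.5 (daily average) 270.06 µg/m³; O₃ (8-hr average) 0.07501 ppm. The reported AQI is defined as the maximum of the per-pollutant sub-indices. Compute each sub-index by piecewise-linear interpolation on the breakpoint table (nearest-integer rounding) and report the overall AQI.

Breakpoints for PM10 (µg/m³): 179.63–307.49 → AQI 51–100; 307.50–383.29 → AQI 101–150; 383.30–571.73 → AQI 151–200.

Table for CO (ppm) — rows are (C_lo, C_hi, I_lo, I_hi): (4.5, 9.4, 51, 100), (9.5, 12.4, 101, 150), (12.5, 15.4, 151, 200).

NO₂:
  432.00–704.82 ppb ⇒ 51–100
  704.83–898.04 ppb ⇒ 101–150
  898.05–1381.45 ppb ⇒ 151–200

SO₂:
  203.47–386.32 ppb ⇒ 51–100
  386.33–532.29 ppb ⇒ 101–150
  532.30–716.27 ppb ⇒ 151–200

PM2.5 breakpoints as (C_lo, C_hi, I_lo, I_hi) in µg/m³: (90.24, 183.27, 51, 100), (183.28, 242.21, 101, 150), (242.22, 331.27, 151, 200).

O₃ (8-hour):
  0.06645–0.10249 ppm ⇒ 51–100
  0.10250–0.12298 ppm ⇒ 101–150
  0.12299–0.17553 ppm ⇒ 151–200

PM10: 373.60 lies in 307.50–383.29, so I_lo=101, I_hi=150, C_lo=307.50, C_hi=383.29.
(150−101)/(383.29−307.50) × (373.60−307.50) + 101 = 49/75.79 × 66.10 + 101 ≈ 143.74 → 144.
CO: 12.8 lies in 12.5–15.4, so I_lo=151, I_hi=200, C_lo=12.5, C_hi=15.4.
(200−151)/(15.4−12.5) × (12.8−12.5) + 151 = 49/2.9 × 0.3 + 151 ≈ 156.07 → 156.
NO₂ 441.77: bracket 432.00–704.82 → index 51–100; slope 49/272.82, offset 9.77.
AQI = 51 + 49/272.82·9.77 ≈ 52.75 ⇒ 53.
SO₂: 671.70 ∈ [532.30, 716.27] ↔ index [151, 200].
151 + (671.70−532.30)·(200−151)/(716.27−532.30) = 151 + 139.40·49/183.97 ≈ 188.13, so AQI = 188.
PM2.5 270.06: bracket 242.22–331.27 → index 151–200; slope 49/89.05, offset 27.84.
AQI = 151 + 49/89.05·27.84 ≈ 166.32 ⇒ 166.
O₃: 0.07501 ∈ [0.06645, 0.10249] ↔ index [51, 100].
51 + (0.07501−0.06645)·(100−51)/(0.10249−0.06645) = 51 + 0.00856·49/0.03604 ≈ 62.64, so AQI = 63.
Sub-indices: PM10→144, CO→156, NO₂→53, SO₂→188, PM2.5→166, O₃→63. Overall AQI = max = 188; dominant pollutant is SO₂.

188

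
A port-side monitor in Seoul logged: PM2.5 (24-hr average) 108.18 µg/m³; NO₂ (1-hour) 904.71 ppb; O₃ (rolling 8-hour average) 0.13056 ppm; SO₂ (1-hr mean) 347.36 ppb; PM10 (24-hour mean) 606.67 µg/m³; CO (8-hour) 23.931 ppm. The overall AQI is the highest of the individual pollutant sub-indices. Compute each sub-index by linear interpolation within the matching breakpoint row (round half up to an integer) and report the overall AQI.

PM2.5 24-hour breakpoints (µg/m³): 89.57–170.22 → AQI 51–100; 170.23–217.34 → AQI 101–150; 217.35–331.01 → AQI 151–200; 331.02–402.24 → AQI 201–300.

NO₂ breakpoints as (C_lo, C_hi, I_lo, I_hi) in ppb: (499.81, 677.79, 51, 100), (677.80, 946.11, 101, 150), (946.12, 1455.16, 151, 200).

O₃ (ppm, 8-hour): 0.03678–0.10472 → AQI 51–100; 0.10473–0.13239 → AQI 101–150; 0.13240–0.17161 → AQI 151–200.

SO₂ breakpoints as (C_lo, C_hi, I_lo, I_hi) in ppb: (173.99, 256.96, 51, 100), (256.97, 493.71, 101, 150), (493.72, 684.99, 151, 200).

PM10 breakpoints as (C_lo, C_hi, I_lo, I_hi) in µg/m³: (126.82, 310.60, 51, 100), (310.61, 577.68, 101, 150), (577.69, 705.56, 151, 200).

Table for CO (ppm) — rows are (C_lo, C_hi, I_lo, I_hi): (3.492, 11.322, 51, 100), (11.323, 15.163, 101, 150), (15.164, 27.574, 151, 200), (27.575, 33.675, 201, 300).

PM2.5: 108.18 lies in 89.57–170.22, so I_lo=51, I_hi=100, C_lo=89.57, C_hi=170.22.
(100−51)/(170.22−89.57) × (108.18−89.57) + 51 = 49/80.65 × 18.61 + 51 ≈ 62.31 → 62.
NO₂: row 677.80–946.11 (AQI 101–150). (150−101)·(904.71−677.80)/(946.11−677.80) + 101 = 49·226.91/268.31 + 101 ≈ 142.44 → 142.
O₃: 0.13056 lies in 0.10473–0.13239, so I_lo=101, I_hi=150, C_lo=0.10473, C_hi=0.13239.
(150−101)/(0.13239−0.10473) × (0.13056−0.10473) + 101 = 49/0.02766 × 0.02583 + 101 ≈ 146.76 → 147.
SO₂: 347.36 lies in 256.97–493.71, so I_lo=101, I_hi=150, C_lo=256.97, C_hi=493.71.
(150−101)/(493.71−256.97) × (347.36−256.97) + 101 = 49/236.74 × 90.39 + 101 ≈ 119.71 → 120.
PM10 606.67: bracket 577.69–705.56 → index 151–200; slope 49/127.87, offset 28.98.
AQI = 151 + 49/127.87·28.98 ≈ 162.11 ⇒ 162.
CO: row 15.164–27.574 (AQI 151–200). (200−151)·(23.931−15.164)/(27.574−15.164) + 151 = 49·8.767/12.410 + 151 ≈ 185.62 → 186.
Sub-indices: PM2.5→62, NO₂→142, O₃→147, SO₂→120, PM10→162, CO→186. Overall AQI = max = 186; dominant pollutant is CO.
AQI 186: Unhealthy.

186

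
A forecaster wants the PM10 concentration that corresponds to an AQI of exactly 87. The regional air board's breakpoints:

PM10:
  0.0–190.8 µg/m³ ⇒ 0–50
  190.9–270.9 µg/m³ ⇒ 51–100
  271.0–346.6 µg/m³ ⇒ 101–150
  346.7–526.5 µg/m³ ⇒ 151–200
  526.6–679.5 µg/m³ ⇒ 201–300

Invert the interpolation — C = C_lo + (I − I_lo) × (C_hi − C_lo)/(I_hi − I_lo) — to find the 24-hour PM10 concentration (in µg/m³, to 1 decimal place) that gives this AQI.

249.7

AQI 87 lies in the 51–100 band, which corresponds to 190.9–270.9 µg/m³.
C = 190.9 + (87−51)×(270.9−190.9)/(100−51) = 190.9 + 36×80.0/49 ≈ 249.676 µg/m³ → 249.7 µg/m³ to 1 dp.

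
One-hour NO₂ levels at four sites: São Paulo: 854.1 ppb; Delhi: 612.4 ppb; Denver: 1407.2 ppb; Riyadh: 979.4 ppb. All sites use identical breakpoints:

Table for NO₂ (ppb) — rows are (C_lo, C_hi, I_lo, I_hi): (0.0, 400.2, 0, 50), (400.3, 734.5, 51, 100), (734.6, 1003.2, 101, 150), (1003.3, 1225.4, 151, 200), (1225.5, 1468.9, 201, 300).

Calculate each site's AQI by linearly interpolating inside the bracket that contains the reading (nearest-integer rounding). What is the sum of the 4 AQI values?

626

São Paulo 854.1: bracket 734.6–1003.2 → index 101–150; slope 49/268.6, offset 119.5.
AQI = 101 + 49/268.6·119.5 ≈ 122.80 ⇒ 123.
Delhi: row 400.3–734.5 (AQI 51–100). (100−51)·(612.4−400.3)/(734.5−400.3) + 51 = 49·212.1/334.2 + 51 ≈ 82.10 → 82.
Denver: 1407.2 lies in 1225.5–1468.9, so I_lo=201, I_hi=300, C_lo=1225.5, C_hi=1468.9.
(300−201)/(1468.9−1225.5) × (1407.2−1225.5) + 201 = 99/243.4 × 181.7 + 201 ≈ 274.90 → 275.
Riyadh: 979.4 ∈ [734.6, 1003.2] ↔ index [101, 150].
101 + (979.4−734.6)·(150−101)/(1003.2−734.6) = 101 + 244.8·49/268.6 ≈ 145.66, so AQI = 146.
AQIs: São Paulo=123, Delhi=82, Denver=275, Riyadh=146. Sum = 123 + 82 + 275 + 146 = 626.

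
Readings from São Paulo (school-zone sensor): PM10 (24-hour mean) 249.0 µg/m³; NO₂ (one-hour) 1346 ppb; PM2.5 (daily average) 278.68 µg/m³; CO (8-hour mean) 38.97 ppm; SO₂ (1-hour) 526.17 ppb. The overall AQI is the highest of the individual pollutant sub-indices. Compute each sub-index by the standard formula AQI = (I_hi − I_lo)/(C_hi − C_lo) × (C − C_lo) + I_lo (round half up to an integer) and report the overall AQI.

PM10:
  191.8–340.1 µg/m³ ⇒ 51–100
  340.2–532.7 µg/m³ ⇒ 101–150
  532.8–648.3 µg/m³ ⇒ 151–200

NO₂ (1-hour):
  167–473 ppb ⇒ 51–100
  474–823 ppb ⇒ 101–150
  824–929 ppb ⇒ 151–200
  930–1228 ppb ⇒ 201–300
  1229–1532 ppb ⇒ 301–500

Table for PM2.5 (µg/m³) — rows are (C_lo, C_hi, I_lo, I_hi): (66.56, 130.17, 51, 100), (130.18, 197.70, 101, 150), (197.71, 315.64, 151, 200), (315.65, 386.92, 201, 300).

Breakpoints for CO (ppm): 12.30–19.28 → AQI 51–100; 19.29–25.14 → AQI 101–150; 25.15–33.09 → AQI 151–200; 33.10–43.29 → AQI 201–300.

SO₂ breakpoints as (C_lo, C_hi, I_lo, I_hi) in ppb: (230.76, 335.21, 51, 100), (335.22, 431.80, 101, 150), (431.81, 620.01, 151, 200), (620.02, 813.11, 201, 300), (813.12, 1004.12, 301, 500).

378

PM10 249.0: bracket 191.8–340.1 → index 51–100; slope 49/148.3, offset 57.2.
AQI = 51 + 49/148.3·57.2 ≈ 69.90 ⇒ 70.
NO₂: row 1229–1532 (AQI 301–500). (500−301)·(1346−1229)/(1532−1229) + 301 = 199·117/303 + 301 ≈ 377.84 → 378.
PM2.5: row 197.71–315.64 (AQI 151–200). (200−151)·(278.68−197.71)/(315.64−197.71) + 151 = 49·80.97/117.93 + 151 ≈ 184.64 → 185.
CO: 38.97 ∈ [33.10, 43.29] ↔ index [201, 300].
201 + (38.97−33.10)·(300−201)/(43.29−33.10) = 201 + 5.87·99/10.19 ≈ 258.03, so AQI = 258.
SO₂ 526.17: bracket 431.81–620.01 → index 151–200; slope 49/188.20, offset 94.36.
AQI = 151 + 49/188.20·94.36 ≈ 175.57 ⇒ 176.
Sub-indices: PM10→70, NO₂→378, PM2.5→185, CO→258, SO₂→176. Overall AQI = max = 378; dominant pollutant is NO₂.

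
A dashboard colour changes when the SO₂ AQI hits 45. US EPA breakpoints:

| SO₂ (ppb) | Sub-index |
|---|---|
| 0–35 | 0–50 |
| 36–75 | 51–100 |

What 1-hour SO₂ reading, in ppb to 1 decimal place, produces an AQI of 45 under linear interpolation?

31.5

AQI 45 lies in the 0–50 band, which corresponds to 0–35 ppb.
C = 0 + (45−0)×(35−0)/(50−0) = 0 + 45×35/50 ≈ 31.500 ppb → 31.5 ppb to 1 dp.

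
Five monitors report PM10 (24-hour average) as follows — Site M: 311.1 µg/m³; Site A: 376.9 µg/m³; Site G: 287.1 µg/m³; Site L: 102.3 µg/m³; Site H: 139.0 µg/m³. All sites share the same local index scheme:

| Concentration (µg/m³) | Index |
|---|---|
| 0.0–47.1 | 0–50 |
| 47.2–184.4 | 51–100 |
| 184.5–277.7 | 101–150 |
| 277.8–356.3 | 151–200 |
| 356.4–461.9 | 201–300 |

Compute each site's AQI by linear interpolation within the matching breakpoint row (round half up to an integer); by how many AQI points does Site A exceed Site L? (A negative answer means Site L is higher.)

Site M 311.1: bracket 277.8–356.3 → index 151–200; slope 49/78.5, offset 33.3.
AQI = 151 + 49/78.5·33.3 ≈ 171.79 ⇒ 172.
Site A: 376.9 lies in 356.4–461.9, so I_lo=201, I_hi=300, C_lo=356.4, C_hi=461.9.
(300−201)/(461.9−356.4) × (376.9−356.4) + 201 = 99/105.5 × 20.5 + 201 ≈ 220.24 → 220.
Site G 287.1: bracket 277.8–356.3 → index 151–200; slope 49/78.5, offset 9.3.
AQI = 151 + 49/78.5·9.3 ≈ 156.81 ⇒ 157.
Site L: row 47.2–184.4 (AQI 51–100). (100−51)·(102.3−47.2)/(184.4−47.2) + 51 = 49·55.1/137.2 + 51 ≈ 70.68 → 71.
Site H: 139.0 lies in 47.2–184.4, so I_lo=51, I_hi=100, C_lo=47.2, C_hi=184.4.
(100−51)/(184.4−47.2) × (139.0−47.2) + 51 = 49/137.2 × 91.8 + 51 ≈ 83.79 → 84.
AQIs: Site M=172, Site A=220, Site G=157, Site L=71, Site H=84. Site A (220) − Site L (71) = 149.

149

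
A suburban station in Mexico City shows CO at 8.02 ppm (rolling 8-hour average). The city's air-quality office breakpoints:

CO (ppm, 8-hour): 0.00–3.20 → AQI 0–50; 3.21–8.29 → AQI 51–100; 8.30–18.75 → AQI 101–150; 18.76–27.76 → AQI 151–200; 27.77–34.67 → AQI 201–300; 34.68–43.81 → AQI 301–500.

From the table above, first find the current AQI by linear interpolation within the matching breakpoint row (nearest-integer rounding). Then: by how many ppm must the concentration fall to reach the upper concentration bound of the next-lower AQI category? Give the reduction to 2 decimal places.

CO: 8.02 lies in 3.21–8.29, so I_lo=51, I_hi=100, C_lo=3.21, C_hi=8.29.
(100−51)/(8.29−3.21) × (8.02−3.21) + 51 = 49/5.08 × 4.81 + 51 ≈ 97.40 → 97.
Current AQI 97 is in the Moderate range (51–100). The next-lower category tops out at AQI 50, whose upper concentration bound is 3.20 ppm.
Reduction needed = 8.02 − 3.20 = 4.82 ppm.

4.82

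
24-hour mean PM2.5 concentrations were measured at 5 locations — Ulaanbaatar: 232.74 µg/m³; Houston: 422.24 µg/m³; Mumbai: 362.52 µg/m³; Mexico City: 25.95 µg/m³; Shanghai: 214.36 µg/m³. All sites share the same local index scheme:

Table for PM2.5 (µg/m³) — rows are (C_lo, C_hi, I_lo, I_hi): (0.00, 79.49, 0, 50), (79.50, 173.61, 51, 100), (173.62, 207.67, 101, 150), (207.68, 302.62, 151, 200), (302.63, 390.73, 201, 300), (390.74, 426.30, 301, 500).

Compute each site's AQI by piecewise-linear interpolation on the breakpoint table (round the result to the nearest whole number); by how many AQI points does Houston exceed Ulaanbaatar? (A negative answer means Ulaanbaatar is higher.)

Ulaanbaatar: 232.74 lies in 207.68–302.62, so I_lo=151, I_hi=200, C_lo=207.68, C_hi=302.62.
(200−151)/(302.62−207.68) × (232.74−207.68) + 151 = 49/94.94 × 25.06 + 151 ≈ 163.93 → 164.
Houston: 422.24 ∈ [390.74, 426.30] ↔ index [301, 500].
301 + (422.24−390.74)·(500−301)/(426.30−390.74) = 301 + 31.50·199/35.56 ≈ 477.28, so AQI = 477.
Mumbai: 362.52 ∈ [302.63, 390.73] ↔ index [201, 300].
201 + (362.52−302.63)·(300−201)/(390.73−302.63) = 201 + 59.89·99/88.10 ≈ 268.30, so AQI = 268.
Mexico City: row 0.00–79.49 (AQI 0–50). (50−0)·(25.95−0.00)/(79.49−0.00) + 0 = 50·25.95/79.49 + 0 ≈ 16.32 → 16.
Shanghai: 214.36 ∈ [207.68, 302.62] ↔ index [151, 200].
151 + (214.36−207.68)·(200−151)/(302.62−207.68) = 151 + 6.68·49/94.94 ≈ 154.45, so AQI = 154.
AQIs: Ulaanbaatar=164, Houston=477, Mumbai=268, Mexico City=16, Shanghai=154. Houston (477) − Ulaanbaatar (164) = 313.

313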